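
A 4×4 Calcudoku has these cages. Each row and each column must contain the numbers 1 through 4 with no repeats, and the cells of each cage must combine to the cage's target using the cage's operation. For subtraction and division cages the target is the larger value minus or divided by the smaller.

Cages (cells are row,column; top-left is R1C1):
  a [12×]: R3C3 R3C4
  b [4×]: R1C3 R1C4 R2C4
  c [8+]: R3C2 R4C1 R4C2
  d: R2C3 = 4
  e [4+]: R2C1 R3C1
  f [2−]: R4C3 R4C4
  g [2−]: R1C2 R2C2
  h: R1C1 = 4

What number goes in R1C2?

3

H is a freebie, leaving R1C1 = 4.
4 is placed in row 1, so R1C4 = 1.
Cage d is given; hence R2C3 = 4.
Column 4 now contains 1; hence R2C4 = 2.
Column 3 now contains 4, so R3C3 = 3.
Row 3 now contains 3; hence R3C4 = 4.
Column 4 now contains 4, so R4C4 = 3.
Cage g needs two cells with difference 2, which forces R1C2 = 3.
Row 1 already has 1, which forces R1C3 = 2.
Cage e needs two cells with sum 4, which forces R2C1 = 3.
The two cells of cage g must have difference 2, so R2C2 = 1.
Row 3 now contains 3, which forces R3C1 = 1.
Cage c needs sum 8, which forces R3C2 = 2.
The 3 cells of cage c must have sum 8, leaving R4C1 = 2.
Cage c has sum 8, leaving R4C2 = 4.
Cage f's pair has difference 2, leaving R4C3 = 1.
Completed grid: 4 3 2 1 / 3 1 4 2 / 1 2 3 4 / 2 4 1 3.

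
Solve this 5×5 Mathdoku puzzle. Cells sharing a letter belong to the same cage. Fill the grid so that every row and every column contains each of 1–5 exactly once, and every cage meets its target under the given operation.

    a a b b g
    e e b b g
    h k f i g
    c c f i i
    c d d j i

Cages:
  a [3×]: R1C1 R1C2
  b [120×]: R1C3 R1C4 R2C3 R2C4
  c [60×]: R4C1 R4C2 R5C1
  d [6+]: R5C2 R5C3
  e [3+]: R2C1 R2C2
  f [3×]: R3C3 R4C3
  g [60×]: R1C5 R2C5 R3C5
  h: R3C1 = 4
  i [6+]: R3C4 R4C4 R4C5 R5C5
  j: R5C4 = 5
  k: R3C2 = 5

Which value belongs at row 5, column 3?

4

Cage h is a single given cell, leaving R3C1 = 4.
Cage k is a single given cell, leaving R3C2 = 5.
5 is placed in row 3; hence R3C5 = 3.
Cage j is a single given cell, leaving R5C4 = 5.
Row 3 already has 3; hence R3C3 = 1.
Row 3 now contains 1; hence R3C4 = 2.
Cage c has product 60; hence R4C1 = 5.
Cage c has product 60; hence R4C2 = 4.
Cage f's pair has product 3, leaving R4C3 = 3.
2 is placed in column 4; hence R4C4 = 1.
1 is placed in row 4; hence R4C5 = 2.
5 is placed in row 5, so R5C1 = 3.
Column 2 already has 4; hence R5C2 = 2.
Row 5 now contains 2, which forces R5C3 = 4.
Column 5 now contains 2, leaving R5C5 = 1.
Column 1 now contains 3; hence R1C1 = 1.
Cage a's pair has product 3, which forces R1C2 = 3.
Row 1 already has 3; hence R1C4 = 4.
Row 1 now contains 4, so R1C5 = 5.
Cage e needs two cells with sum 3; hence R2C1 = 2.
2 is placed in column 2, so R2C2 = 1.
2 is placed in row 2; hence R2C3 = 5.
Column 4 already has 4, leaving R2C4 = 3.
Column 5 now contains 5; hence R2C5 = 4.
5 is placed in row 1, so R1C3 = 2.
Completed grid: 1 3 2 4 5 / 2 1 5 3 4 / 4 5 1 2 3 / 5 4 3 1 2 / 3 2 4 5 1.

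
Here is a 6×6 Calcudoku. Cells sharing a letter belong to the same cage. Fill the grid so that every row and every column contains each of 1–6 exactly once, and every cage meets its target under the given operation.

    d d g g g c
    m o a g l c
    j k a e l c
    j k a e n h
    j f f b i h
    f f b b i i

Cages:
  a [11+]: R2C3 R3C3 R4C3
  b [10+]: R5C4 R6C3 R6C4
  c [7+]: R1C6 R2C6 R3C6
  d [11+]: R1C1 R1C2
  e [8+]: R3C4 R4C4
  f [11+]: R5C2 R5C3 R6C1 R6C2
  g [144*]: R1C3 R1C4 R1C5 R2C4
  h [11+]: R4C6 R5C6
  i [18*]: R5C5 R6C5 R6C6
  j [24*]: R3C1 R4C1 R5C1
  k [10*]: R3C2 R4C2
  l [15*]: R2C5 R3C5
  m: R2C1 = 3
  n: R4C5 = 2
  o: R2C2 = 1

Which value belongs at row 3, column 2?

2

Cage m is given, leaving R2C1 = 3.
O is a freebie, leaving R2C2 = 1.
Row 2 now contains 3, leaving R2C5 = 5.
Column 5 already has 5, so R3C5 = 3.
Cage n is a single given cell; hence R4C5 = 2.
Cage k's pair has product 10, leaving R3C2 = 2.
Row 3 already has 2, which forces R3C4 = 5.
Row 4 already has 2, which forces R4C2 = 5.
5 is placed in row 4, leaving R4C6 = 6.
6 is placed in column 6, leaving R5C6 = 5.
Cage i has product 18, leaving R6C6 = 3.
Cage d needs two cells with sum 11, which forces R1C1 = 5.
Column 2 already has 5, which forces R1C2 = 6.
Row 4 already has 6, leaving R4C4 = 3.
Cage f needs sum 11; hence R5C2 = 3.
6 is placed in column 2; hence R6C2 = 4.
Cage g needs product 144, leaving R1C3 = 3.
Cage g has product 144; hence R1C4 = 2.
Cage g has product 144, leaving R1C5 = 4.
Row 1 now contains 4, so R1C6 = 1.
Cage g needs product 144, leaving R2C4 = 6.
Column 6 already has 1, which forces R3C6 = 4.
Cage f needs sum 11, so R5C3 = 2.
2 is placed in column 4, leaving R5C4 = 4.
Cage f needs sum 11, leaving R6C1 = 2.
Column 3 already has 2, leaving R6C3 = 5.
Column 4 already has 6, which forces R6C4 = 1.
Row 6 already has 1; hence R6C5 = 6.
Row 2 already has 6; hence R2C3 = 4.
Column 6 now contains 4; hence R2C6 = 2.
Cage a has sum 11, which forces R3C3 = 6.
Cage j needs product 24, so R4C1 = 4.
The 3 cells of cage a must have sum 11, which forces R4C3 = 1.
Column 5 now contains 6; hence R5C5 = 1.
6 is placed in row 3; hence R3C1 = 1.
Row 5 now contains 1, which forces R5C1 = 6.
Completed grid: 5 6 3 2 4 1 / 3 1 4 6 5 2 / 1 2 6 5 3 4 / 4 5 1 3 2 6 / 6 3 2 4 1 5 / 2 4 5 1 6 3.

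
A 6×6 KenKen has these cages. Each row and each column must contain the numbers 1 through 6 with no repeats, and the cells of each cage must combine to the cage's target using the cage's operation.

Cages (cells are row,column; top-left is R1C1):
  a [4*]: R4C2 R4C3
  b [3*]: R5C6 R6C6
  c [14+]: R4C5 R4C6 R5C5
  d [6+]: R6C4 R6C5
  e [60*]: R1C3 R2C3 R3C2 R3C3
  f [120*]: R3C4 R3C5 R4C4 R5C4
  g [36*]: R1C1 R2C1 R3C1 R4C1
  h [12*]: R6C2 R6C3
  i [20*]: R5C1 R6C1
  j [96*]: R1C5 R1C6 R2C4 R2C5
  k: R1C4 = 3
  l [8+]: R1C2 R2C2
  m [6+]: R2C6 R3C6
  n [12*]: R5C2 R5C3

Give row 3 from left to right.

3 6 1 5 2 4

K is a freebie, which forces R1C4 = 3.
In row 2, 5 can only go at R2C3, so R2C3 = 5.
The only place for 5 in row 1 is R1C2.
Cage l's pair has sum 8; hence R2C2 = 3.
In column 6, 5 can only go at R4C6, so R4C6 = 5.
In column 6, 6 can only go at R1C6, so R1C6 = 6.
The only place for 6 in row 2 is R2C1.
Row 2 needs a 1, and only R2C5 is open for it.
The 4 cells of cage j must have product 96, leaving R1C5 = 4.
The 4 cells of cage j must have product 96; hence R2C4 = 4.
4 is placed in row 2, which forces R2C6 = 2.
2 is placed in column 6, leaving R3C6 = 4.
Cage f has product 120, which forces R3C5 = 2.
Cage d's pair has sum 6, so R6C4 = 1.
The two cells of cage d must have sum 6, so R6C5 = 5.
Row 6 already has 1, so R6C6 = 3.
Cage e needs product 60, leaving R1C3 = 2.
The two cells of cage i must have product 20; hence R5C1 = 5.
Column 6 already has 3; hence R5C6 = 1.
Row 6 now contains 5, leaving R6C1 = 4.
Column 3 already has 2, leaving R6C3 = 6.
Row 1 now contains 2, so R1C1 = 1.
The 4 cells of cage g must have product 36, which forces R3C1 = 3.
The 4 cells of cage e must have product 60, so R3C2 = 6.
Column 3 already has 6, leaving R3C3 = 1.
Cage f has product 120, which forces R3C4 = 5.
Cage g has product 36; hence R4C1 = 2.
Column 3 now contains 1, leaving R4C3 = 4.
Row 4 already has 2; hence R4C4 = 6.
6 is placed in row 4; hence R4C5 = 3.
Cage n needs two cells with product 12, so R5C2 = 4.
Column 3 already has 6, which forces R5C3 = 3.
Column 4 now contains 6; hence R5C4 = 2.
Column 5 now contains 3; hence R5C5 = 6.
Row 6 now contains 6, so R6C2 = 2.
4 is placed in row 4, so R4C2 = 1.
The full grid is 1 5 2 3 4 6 / 6 3 5 4 1 2 / 3 6 1 5 2 4 / 2 1 4 6 3 5 / 5 4 3 2 6 1 / 4 2 6 1 5 3.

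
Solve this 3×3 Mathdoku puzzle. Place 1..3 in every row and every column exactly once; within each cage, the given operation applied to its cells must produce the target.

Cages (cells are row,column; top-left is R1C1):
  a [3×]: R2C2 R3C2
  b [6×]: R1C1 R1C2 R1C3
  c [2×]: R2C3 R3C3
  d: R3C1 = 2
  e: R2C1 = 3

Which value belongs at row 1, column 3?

3

Cage e is a single given cell, which forces R2C1 = 3.
3 is placed in row 2; hence R2C2 = 1.
Row 2 already has 1, which forces R2C3 = 2.
Cage d is a single given cell; hence R3C1 = 2.
Column 2 now contains 1, leaving R3C2 = 3.
Column 3 already has 2, leaving R3C3 = 1.
2 is placed in column 1, which forces R1C1 = 1.
Column 2 now contains 3; hence R1C2 = 2.
Column 3 already has 1; hence R1C3 = 3.
The full grid is 1 2 3 / 3 1 2 / 2 3 1.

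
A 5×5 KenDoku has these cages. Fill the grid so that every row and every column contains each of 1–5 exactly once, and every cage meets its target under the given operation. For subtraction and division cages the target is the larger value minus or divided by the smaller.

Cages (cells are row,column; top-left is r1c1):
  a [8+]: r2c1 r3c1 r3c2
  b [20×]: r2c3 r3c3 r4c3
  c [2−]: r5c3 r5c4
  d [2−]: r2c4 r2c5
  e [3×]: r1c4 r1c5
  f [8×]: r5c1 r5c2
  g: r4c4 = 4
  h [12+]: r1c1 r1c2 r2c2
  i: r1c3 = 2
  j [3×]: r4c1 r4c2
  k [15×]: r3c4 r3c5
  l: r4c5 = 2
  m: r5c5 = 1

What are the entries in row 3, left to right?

1 2 4 3 5

Cage i is a single given cell; hence r1c3 = 2.
Cage g is given, which forces r4c4 = 4.
Cage l is given, leaving r4c5 = 2.
Cage m is given, leaving r5c5 = 1.
Cage e's pair has product 3, which forces r1c4 = 1.
1 is placed in column 5, leaving r1c5 = 3.
Column 5 already has 3, leaving r3c5 = 5.
The 3 cells of cage h must have sum 12, which forces r2c2 = 3.
Cage d's pair has difference 2; hence r2c4 = 2.
Column 5 now contains 5, which forces r2c5 = 4.
Row 3 now contains 5, so r3c4 = 3.
Column 2 now contains 3; hence r4c2 = 1.
Row 4 now contains 1; hence r4c3 = 5.
Column 4 already has 3, which forces r5c4 = 5.
Cage a has sum 8, so r2c1 = 5.
Column 3 already has 5, leaving r2c3 = 1.
The 3 cells of cage a must have sum 8, leaving r3c1 = 1.
The 3 cells of cage a must have sum 8, so r3c2 = 2.
Cage b has product 20, so r3c3 = 4.
Row 4 now contains 1, leaving r4c1 = 3.
Column 2 now contains 2; hence r5c2 = 4.
The two cells of cage c must have difference 2, leaving r5c3 = 3.
Column 1 already has 5, so r1c1 = 4.
Column 2 already has 4, so r1c2 = 5.
Row 5 already has 4; hence r5c1 = 2.
The full grid is 4 5 2 1 3 / 5 3 1 2 4 / 1 2 4 3 5 / 3 1 5 4 2 / 2 4 3 5 1.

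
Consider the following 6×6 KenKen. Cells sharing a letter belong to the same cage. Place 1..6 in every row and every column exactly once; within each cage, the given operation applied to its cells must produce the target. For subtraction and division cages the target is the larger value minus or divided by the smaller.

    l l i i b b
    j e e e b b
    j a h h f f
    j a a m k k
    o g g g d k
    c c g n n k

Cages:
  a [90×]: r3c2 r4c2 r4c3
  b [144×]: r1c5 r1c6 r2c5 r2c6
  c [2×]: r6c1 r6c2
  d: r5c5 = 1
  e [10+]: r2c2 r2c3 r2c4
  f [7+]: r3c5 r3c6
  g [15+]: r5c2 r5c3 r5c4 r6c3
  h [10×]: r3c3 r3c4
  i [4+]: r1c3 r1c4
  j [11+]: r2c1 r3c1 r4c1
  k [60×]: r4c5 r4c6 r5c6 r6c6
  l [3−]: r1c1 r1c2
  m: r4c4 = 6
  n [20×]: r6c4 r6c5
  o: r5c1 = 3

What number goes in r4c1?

Cage m is a single given cell, which forces r4c4 = 6.
O is a freebie, so r5c1 = 3.
D is a freebie; hence r5c5 = 1.
The 3 cells of cage a must have product 90; hence r3c2 = 6.
The only place for 1 in row 3 is r3c1.
Cage j needs sum 11, so r2c1 = 6.
Cage j has sum 11, leaving r4c1 = 4.
1 is placed in column 1, so r6c1 = 2.
Cage c needs two cells with product 2; hence r6c2 = 1.
Column 1 already has 2, so r1c1 = 5.
The two cells of cage l must have difference 3, leaving r1c2 = 2.
In row 4, 1 can only go at r4c6, so r4c6 = 1.
Row 4 needs a 2, and only r4c5 is open for it.
The only place for 3 in row 6 is r6c3.
Column 3 already has 3, leaving r1c3 = 1.
Cage i needs two cells with sum 4, which forces r1c4 = 3.
Cage a has product 90, so r4c2 = 3.
Column 3 already has 3, so r4c3 = 5.
The 4 cells of cage g must have sum 15, leaving r5c2 = 4.
The 4 cells of cage g must have sum 15, which forces r5c3 = 6.
The 4 cells of cage g must have sum 15, leaving r5c4 = 2.
Row 5 now contains 6, leaving r5c6 = 5.
Column 6 now contains 5; hence r6c6 = 6.
Cage b has product 144, so r1c5 = 6.
Column 6 now contains 6, which forces r1c6 = 4.
Column 2 now contains 4, so r2c2 = 5.
Cage e needs sum 10; hence r2c3 = 4.
Cage e has sum 10, so r2c4 = 1.
The 4 cells of cage b must have product 144, so r2c5 = 3.
Cage b has product 144, which forces r2c6 = 2.
5 is placed in column 3, leaving r3c3 = 2.
2 is placed in column 4, which forces r3c4 = 5.
Row 3 already has 5, leaving r3c5 = 4.
2 is placed in column 6; hence r3c6 = 3.
Column 4 now contains 5, leaving r6c4 = 4.
Column 5 already has 4, which forces r6c5 = 5.
Filled in: 5 2 1 3 6 4 / 6 5 4 1 3 2 / 1 6 2 5 4 3 / 4 3 5 6 2 1 / 3 4 6 2 1 5 / 2 1 3 4 5 6.

4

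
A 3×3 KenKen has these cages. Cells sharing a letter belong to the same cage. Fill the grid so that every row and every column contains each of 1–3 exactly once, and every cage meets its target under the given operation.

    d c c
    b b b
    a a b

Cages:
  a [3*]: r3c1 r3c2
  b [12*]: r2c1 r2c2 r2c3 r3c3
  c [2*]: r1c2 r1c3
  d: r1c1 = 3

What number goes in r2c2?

1

D is a freebie; hence r1c1 = 3.
Column 1 now contains 3, so r3c1 = 1.
Row 3 already has 1, leaving r3c2 = 3.
The 4 cells of cage b must have product 12; hence r3c3 = 2.
Cage c needs two cells with product 2, so r1c2 = 2.
Column 3 now contains 2; hence r1c3 = 1.
1 is placed in column 1, so r2c1 = 2.
The 4 cells of cage b must have product 12, so r2c2 = 1.
The 4 cells of cage b must have product 12, leaving r2c3 = 3.
The full grid is 3 2 1 / 2 1 3 / 1 3 2.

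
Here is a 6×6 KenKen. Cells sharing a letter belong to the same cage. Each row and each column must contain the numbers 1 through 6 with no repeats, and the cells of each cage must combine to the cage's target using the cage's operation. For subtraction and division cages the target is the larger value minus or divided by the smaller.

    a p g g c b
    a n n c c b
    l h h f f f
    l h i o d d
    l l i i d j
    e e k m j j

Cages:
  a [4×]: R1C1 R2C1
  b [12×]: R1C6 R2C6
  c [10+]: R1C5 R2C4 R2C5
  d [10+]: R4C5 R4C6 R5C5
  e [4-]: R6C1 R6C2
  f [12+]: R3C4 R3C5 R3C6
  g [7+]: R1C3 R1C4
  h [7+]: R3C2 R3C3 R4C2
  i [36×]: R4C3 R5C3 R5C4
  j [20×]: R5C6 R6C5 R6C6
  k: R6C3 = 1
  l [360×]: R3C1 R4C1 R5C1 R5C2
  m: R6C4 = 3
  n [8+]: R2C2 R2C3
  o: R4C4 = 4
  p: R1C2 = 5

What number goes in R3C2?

2

P is a freebie; hence R1C2 = 5.
Cage o is a single given cell, so R4C4 = 4.
Cage k is given; hence R6C3 = 1.
Cage m is a single given cell, leaving R6C4 = 3.
Cage g's pair has sum 7, which forces R1C3 = 6.
The two cells of cage g must have sum 7; hence R1C4 = 1.
Row 1 already has 1; hence R1C1 = 4.
The two cells of cage a must have product 4; hence R2C1 = 1.
Cage i has product 36, leaving R5C4 = 6.
The 4 cells of cage l must have product 360; hence R5C2 = 4.
In row 2, 4 can only go at R2C6, so R2C6 = 4.
Cage b needs two cells with product 12; hence R1C6 = 3.
4 is placed in column 6, leaving R6C6 = 5.
3 is placed in row 1, leaving R1C5 = 2.
Column 5 now contains 2; hence R6C5 = 4.
Cage f needs sum 12, which forces R3C4 = 5.
Cage j has product 20; hence R5C6 = 1.
5 is placed in column 4; hence R2C4 = 2.
Cage c needs sum 10, so R2C5 = 6.
Cage f needs sum 12, which forces R3C5 = 1.
Column 6 now contains 1, so R3C6 = 6.
Column 6 now contains 6, which forces R4C6 = 2.
Row 2 already has 6; hence R2C2 = 3.
2 is placed in row 2, which forces R2C3 = 5.
6 is placed in row 3, which forces R3C1 = 3.
Cage h has sum 7, which forces R3C2 = 2.
The 3 cells of cage h must have sum 7, leaving R3C3 = 4.
Cage l has product 360, so R4C1 = 6.
Cage h has sum 7; hence R4C2 = 1.
2 is placed in row 4, so R4C3 = 3.
3 is placed in row 4, which forces R4C5 = 5.
Cage l has product 360, leaving R5C1 = 5.
Cage i has product 36, leaving R5C3 = 2.
Column 5 already has 5, so R5C5 = 3.
6 is placed in column 1, so R6C1 = 2.
2 is placed in column 2; hence R6C2 = 6.
The full grid is 4 5 6 1 2 3 / 1 3 5 2 6 4 / 3 2 4 5 1 6 / 6 1 3 4 5 2 / 5 4 2 6 3 1 / 2 6 1 3 4 5.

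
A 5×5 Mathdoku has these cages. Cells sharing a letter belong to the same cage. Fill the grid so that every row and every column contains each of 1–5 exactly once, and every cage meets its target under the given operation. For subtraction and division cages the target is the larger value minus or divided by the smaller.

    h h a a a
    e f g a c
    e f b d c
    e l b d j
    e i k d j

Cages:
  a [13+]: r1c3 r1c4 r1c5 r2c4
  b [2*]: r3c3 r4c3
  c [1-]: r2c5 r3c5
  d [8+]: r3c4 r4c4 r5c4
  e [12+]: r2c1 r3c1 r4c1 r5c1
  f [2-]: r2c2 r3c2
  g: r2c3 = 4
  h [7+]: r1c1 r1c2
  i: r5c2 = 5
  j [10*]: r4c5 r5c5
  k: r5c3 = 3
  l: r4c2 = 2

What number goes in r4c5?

5

Cage g is given, which forces r2c3 = 4.
Cage l is a single given cell, so r4c2 = 2.
Row 4 already has 2, which forces r4c3 = 1.
Row 4 already has 2; hence r4c5 = 5.
Cage i is given, so r5c2 = 5.
Cage k is a single given cell, leaving r5c3 = 3.
Column 5 now contains 5; hence r5c5 = 2.
The two cells of cage c must have difference 1, so r2c5 = 3.
Column 3 now contains 1, leaving r3c3 = 2.
Cage c's pair has difference 1; hence r3c5 = 4.
Row 4 now contains 5; hence r4c1 = 4.
4 is placed in row 4; hence r4c4 = 3.
Cage e has sum 12, which forces r5c1 = 1.
1 is placed in row 5, which forces r5c4 = 4.
4 is placed in column 1, so r1c1 = 3.
Cage h needs two cells with sum 7, leaving r1c2 = 4.
2 is placed in column 3; hence r1c3 = 5.
Cage a needs sum 13, leaving r1c4 = 2.
4 is placed in column 5, so r1c5 = 1.
Cage e has sum 12, which forces r2c1 = 2.
Row 2 now contains 3, which forces r2c2 = 1.
Cage a needs sum 13, so r2c4 = 5.
Row 3 now contains 2; hence r3c1 = 5.
The two cells of cage f must have difference 2; hence r3c2 = 3.
Column 4 now contains 3; hence r3c4 = 1.
The full grid is 3 4 5 2 1 / 2 1 4 5 3 / 5 3 2 1 4 / 4 2 1 3 5 / 1 5 3 4 2.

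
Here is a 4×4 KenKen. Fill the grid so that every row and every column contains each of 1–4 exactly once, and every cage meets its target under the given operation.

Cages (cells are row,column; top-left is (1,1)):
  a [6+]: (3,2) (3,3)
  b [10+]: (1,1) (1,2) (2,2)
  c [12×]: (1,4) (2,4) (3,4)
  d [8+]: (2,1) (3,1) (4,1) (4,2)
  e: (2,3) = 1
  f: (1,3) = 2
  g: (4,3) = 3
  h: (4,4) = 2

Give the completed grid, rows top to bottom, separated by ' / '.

3 4 2 1 / 2 3 1 4 / 1 2 4 3 / 4 1 3 2

Cage f is a single given cell, so (1,3) = 2.
E is a freebie; hence (2,3) = 1.
Column 3 now contains 2, which forces (3,3) = 4.
Cage g is given; hence (4,3) = 3.
Cage h is given, so (4,4) = 2.
The 3 cells of cage b must have sum 10, leaving (1,1) = 3.
Row 1 already has 2; hence (1,2) = 4.
4 is placed in row 1, leaving (1,4) = 1.
Cage d has sum 8, which forces (2,1) = 2.
Cage b has sum 10, leaving (2,2) = 3.
3 is placed in row 2, which forces (2,4) = 4.
The 4 cells of cage d must have sum 8, which forces (3,1) = 1.
Row 3 already has 4, leaving (3,2) = 2.
Column 4 already has 1, which forces (3,4) = 3.
The 4 cells of cage d must have sum 8; hence (4,1) = 4.
Row 4 now contains 2, so (4,2) = 1.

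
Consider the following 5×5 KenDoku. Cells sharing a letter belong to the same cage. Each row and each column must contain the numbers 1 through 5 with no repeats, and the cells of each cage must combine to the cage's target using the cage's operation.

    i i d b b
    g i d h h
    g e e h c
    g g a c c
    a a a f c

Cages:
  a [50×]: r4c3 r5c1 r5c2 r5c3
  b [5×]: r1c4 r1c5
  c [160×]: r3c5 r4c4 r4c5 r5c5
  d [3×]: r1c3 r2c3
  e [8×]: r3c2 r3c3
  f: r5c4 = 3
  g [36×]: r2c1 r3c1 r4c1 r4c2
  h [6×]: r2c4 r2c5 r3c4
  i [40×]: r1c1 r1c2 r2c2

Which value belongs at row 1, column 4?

Cage g has product 36, so r4c2 = 3.
Cage a needs product 50, which forces r4c3 = 5.
The 4 cells of cage c must have product 160, so r4c4 = 4.
5 is placed in row 4; hence r4c5 = 2.
Cage f is given, leaving r5c4 = 3.
Cage h has product 6, which forces r2c5 = 3.
Row 4 already has 4, leaving r4c1 = 1.
The two cells of cage d must have product 3, so r1c3 = 3.
3 is placed in row 2, which forces r2c1 = 4.
3 is placed in row 2, leaving r2c3 = 1.
Row 2 now contains 1, so r2c4 = 2.
Cage g has product 36; hence r3c1 = 3.
Column 4 already has 2, leaving r3c4 = 1.
1 is placed in column 3, so r5c3 = 2.
The 3 cells of cage i must have product 40; hence r1c1 = 2.
The 3 cells of cage i must have product 40, which forces r1c2 = 4.
Column 4 already has 1, which forces r1c4 = 5.
Cage b's pair has product 5, leaving r1c5 = 1.
Row 2 now contains 2, which forces r2c2 = 5.
The two cells of cage e must have product 8, so r3c2 = 2.
Column 3 already has 2, so r3c3 = 4.
Row 3 now contains 4, so r3c5 = 5.
2 is placed in row 5, so r5c1 = 5.
Cage a has product 50; hence r5c2 = 1.
Column 5 now contains 5, leaving r5c5 = 4.
Completed grid: 2 4 3 5 1 / 4 5 1 2 3 / 3 2 4 1 5 / 1 3 5 4 2 / 5 1 2 3 4.

5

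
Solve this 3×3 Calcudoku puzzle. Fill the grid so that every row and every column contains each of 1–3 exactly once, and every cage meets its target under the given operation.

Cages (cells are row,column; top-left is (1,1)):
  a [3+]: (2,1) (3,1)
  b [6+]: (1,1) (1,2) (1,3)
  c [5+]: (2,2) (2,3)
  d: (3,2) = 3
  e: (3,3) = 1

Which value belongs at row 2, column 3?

D is a freebie, which forces (3,2) = 3.
Cage e is a single given cell; hence (3,3) = 1.
Cage a's pair has sum 3, which forces (2,1) = 1.
Column 2 now contains 3; hence (2,2) = 2.
Cage c needs two cells with sum 5, so (2,3) = 3.
Row 3 now contains 1; hence (3,1) = 2.
Column 1 now contains 2, which forces (1,1) = 3.
Column 2 already has 2, which forces (1,2) = 1.
Column 3 now contains 3; hence (1,3) = 2.
The full grid is 3 1 2 / 1 2 3 / 2 3 1.

3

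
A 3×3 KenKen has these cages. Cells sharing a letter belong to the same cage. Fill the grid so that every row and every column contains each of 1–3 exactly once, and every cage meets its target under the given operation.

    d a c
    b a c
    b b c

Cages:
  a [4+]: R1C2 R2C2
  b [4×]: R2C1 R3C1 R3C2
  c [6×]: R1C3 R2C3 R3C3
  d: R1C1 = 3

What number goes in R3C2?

D is a freebie; hence R1C1 = 3.
Row 1 already has 3, leaving R1C2 = 1.
Row 1 now contains 1, so R1C3 = 2.
Cage b needs product 4, which forces R2C1 = 2.
Column 2 already has 1, which forces R2C2 = 3.
Row 2 already has 3; hence R2C3 = 1.
Cage b has product 4, leaving R3C1 = 1.
Cage b needs product 4; hence R3C2 = 2.
Column 3 already has 1, so R3C3 = 3.
Filled in: 3 1 2 / 2 3 1 / 1 2 3.

2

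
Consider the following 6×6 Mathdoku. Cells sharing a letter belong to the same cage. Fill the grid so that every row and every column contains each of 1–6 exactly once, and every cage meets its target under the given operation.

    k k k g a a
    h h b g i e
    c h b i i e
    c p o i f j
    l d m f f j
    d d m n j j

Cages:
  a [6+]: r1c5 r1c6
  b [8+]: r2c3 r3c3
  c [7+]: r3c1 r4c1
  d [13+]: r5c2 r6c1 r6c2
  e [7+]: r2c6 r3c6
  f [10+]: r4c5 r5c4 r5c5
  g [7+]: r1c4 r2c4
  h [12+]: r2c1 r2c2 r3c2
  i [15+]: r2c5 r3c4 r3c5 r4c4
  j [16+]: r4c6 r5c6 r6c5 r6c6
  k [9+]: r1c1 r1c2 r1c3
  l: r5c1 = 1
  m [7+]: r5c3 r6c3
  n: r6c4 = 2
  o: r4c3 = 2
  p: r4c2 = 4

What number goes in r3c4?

Cage p is a single given cell, which forces r4c2 = 4.
Cage o is a single given cell; hence r4c3 = 2.
Cage l is given; hence r5c1 = 1.
Cage n is given, so r6c4 = 2.
The two cells of cage m must have sum 7; hence r5c3 = 6.
The two cells of cage m must have sum 7, so r6c3 = 1.
1 is placed in column 3, leaving r1c3 = 4.
Row 1 needs a 6, and only r1c4 is open for it.
Cage g's pair has sum 7, so r2c4 = 1.
In row 4, 6 can only go at r4c6, so r4c6 = 6.
In row 4, 1 can only go at r4c5, so r4c5 = 1.
Column 5 now contains 1, so r1c5 = 5.
Cage a's pair has sum 6, so r1c6 = 1.
Column 5 now contains 5, leaving r5c5 = 4.
Column 5 now contains 5, which forces r6c5 = 3.
Cage i has sum 15, leaving r3c4 = 4.
Cage i needs sum 15, so r4c4 = 3.
4 is placed in row 5, leaving r5c4 = 5.
Row 3 already has 4, which forces r3c1 = 2.
Row 3 already has 2; hence r3c5 = 6.
Row 4 now contains 3, so r4c1 = 5.
Column 1 already has 2, so r1c1 = 3.
Cage k has sum 9, leaving r1c2 = 2.
Column 5 now contains 6, so r2c5 = 2.
Row 2 now contains 2, so r2c6 = 4.
Column 2 now contains 2, so r5c2 = 3.
Row 5 now contains 3, which forces r5c6 = 2.
4 is placed in column 6; hence r6c6 = 5.
Row 2 already has 4, so r2c1 = 6.
Cage h has sum 12; hence r2c2 = 5.
5 is placed in row 2, leaving r2c3 = 3.
Cage h has sum 12; hence r3c2 = 1.
Column 3 now contains 3, which forces r3c3 = 5.
Column 6 now contains 5, which forces r3c6 = 3.
The 3 cells of cage d must have sum 13, leaving r6c1 = 4.
Row 6 already has 5, which forces r6c2 = 6.
Filled in: 3 2 4 6 5 1 / 6 5 3 1 2 4 / 2 1 5 4 6 3 / 5 4 2 3 1 6 / 1 3 6 5 4 2 / 4 6 1 2 3 5.

4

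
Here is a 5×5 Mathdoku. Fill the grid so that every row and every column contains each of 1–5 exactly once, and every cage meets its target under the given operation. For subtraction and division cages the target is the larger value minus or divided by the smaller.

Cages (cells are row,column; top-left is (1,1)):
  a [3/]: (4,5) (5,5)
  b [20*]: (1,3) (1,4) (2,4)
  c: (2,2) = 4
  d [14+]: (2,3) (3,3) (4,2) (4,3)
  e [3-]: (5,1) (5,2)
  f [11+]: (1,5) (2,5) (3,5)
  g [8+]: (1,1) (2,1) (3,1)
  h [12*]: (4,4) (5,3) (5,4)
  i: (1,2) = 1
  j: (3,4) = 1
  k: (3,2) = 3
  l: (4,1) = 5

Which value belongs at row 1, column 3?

2

Cage i is given, so (1,2) = 1.
C is a freebie; hence (2,2) = 4.
K is a freebie, which forces (3,2) = 3.
J is a freebie, so (3,4) = 1.
Cage l is given, so (4,1) = 5.
Row 4 now contains 5, leaving (4,2) = 2.
2 is placed in column 2; hence (5,2) = 5.
Cage g needs sum 8, which forces (1,1) = 3.
Cage b has product 20, which forces (1,3) = 2.
Cage b has product 20, leaving (1,4) = 5.
Row 1 already has 5, leaving (1,5) = 4.
Cage g needs sum 8, so (2,1) = 1.
The 3 cells of cage b must have product 20, leaving (2,4) = 2.
Row 2 now contains 2, so (2,5) = 5.
Cage g needs sum 8, so (3,1) = 4.
Row 3 already has 4, which forces (3,3) = 5.
Column 5 already has 5, which forces (3,5) = 2.
Cage e's pair has difference 3; hence (5,1) = 2.
Cage h needs product 12, so (5,3) = 1.
Row 5 already has 1, which forces (5,5) = 3.
5 is placed in row 2, leaving (2,3) = 3.
Cage d has sum 14; hence (4,3) = 4.
Cage h needs product 12, which forces (4,4) = 3.
3 is placed in column 5; hence (4,5) = 1.
Row 5 now contains 3, which forces (5,4) = 4.
Completed grid: 3 1 2 5 4 / 1 4 3 2 5 / 4 3 5 1 2 / 5 2 4 3 1 / 2 5 1 4 3.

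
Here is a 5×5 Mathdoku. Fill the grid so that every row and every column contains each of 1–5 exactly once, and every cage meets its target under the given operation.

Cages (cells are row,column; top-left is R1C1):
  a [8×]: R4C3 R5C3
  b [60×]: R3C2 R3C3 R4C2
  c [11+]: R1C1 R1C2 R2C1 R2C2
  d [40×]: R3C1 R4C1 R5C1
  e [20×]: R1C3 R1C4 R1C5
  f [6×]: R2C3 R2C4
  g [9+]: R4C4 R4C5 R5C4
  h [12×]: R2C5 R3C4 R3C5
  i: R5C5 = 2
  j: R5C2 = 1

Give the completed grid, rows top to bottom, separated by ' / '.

3 2 1 4 5 / 1 5 3 2 4 / 2 4 5 1 3 / 4 3 2 5 1 / 5 1 4 3 2

Cage j is a single given cell, so R5C2 = 1.
I is a freebie, which forces R5C5 = 2.
Cage a needs two cells with product 8, which forces R4C3 = 2.
2 is placed in row 5; hence R5C3 = 4.
Column 3 now contains 2, leaving R2C3 = 3.
Cage f needs two cells with product 6; hence R2C4 = 2.
The 3 cells of cage d must have product 40, leaving R3C1 = 2.
3 is placed in column 3, so R3C3 = 5.
The 3 cells of cage d must have product 40, which forces R4C1 = 4.
Row 5 now contains 4; hence R5C1 = 5.
Row 5 now contains 5; hence R5C4 = 3.
Cage c needs sum 11, so R1C1 = 3.
The 4 cells of cage c must have sum 11; hence R1C2 = 2.
Column 3 already has 5, so R1C3 = 1.
Column 1 now contains 5, leaving R2C1 = 1.
The 4 cells of cage c must have sum 11; hence R2C2 = 5.
Row 2 now contains 1; hence R2C5 = 4.
The 3 cells of cage b must have product 60; hence R3C2 = 4.
4 is placed in row 3; hence R3C4 = 1.
The 3 cells of cage h must have product 12; hence R3C5 = 3.
Cage b needs product 60, so R4C2 = 3.
1 is placed in column 4; hence R4C4 = 5.
Row 4 now contains 5, which forces R4C5 = 1.
5 is placed in column 4; hence R1C4 = 4.
4 is placed in column 5; hence R1C5 = 5.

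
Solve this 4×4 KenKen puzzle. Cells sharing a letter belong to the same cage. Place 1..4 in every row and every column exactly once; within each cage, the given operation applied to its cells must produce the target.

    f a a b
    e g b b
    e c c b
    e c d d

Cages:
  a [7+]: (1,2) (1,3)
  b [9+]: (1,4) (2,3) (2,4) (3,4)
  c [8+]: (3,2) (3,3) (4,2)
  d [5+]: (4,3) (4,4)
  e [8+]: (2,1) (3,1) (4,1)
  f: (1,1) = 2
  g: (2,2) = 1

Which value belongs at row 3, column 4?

Cage f is given, so (1,1) = 2.
Cage g is a single given cell, leaving (2,2) = 1.
The only place for 1 in row 1 is (1,4).
Column 3 needs a 4, and only (1,3) is open for it.
Row 1 now contains 4, which forces (1,2) = 3.
Cage c needs sum 8; hence (3,2) = 4.
Cage c has sum 8, leaving (3,3) = 2.
Row 3 already has 2; hence (3,4) = 3.
The 3 cells of cage c must have sum 8, so (4,2) = 2.
Row 4 now contains 2, which forces (4,4) = 4.
The 3 cells of cage e must have sum 8; hence (2,1) = 4.
2 is placed in column 3; hence (2,3) = 3.
Column 4 now contains 4, which forces (2,4) = 2.
3 is placed in row 3, leaving (3,1) = 1.
Cage e has sum 8, which forces (4,1) = 3.
The two cells of cage d must have sum 5; hence (4,3) = 1.
Completed grid: 2 3 4 1 / 4 1 3 2 / 1 4 2 3 / 3 2 1 4.

3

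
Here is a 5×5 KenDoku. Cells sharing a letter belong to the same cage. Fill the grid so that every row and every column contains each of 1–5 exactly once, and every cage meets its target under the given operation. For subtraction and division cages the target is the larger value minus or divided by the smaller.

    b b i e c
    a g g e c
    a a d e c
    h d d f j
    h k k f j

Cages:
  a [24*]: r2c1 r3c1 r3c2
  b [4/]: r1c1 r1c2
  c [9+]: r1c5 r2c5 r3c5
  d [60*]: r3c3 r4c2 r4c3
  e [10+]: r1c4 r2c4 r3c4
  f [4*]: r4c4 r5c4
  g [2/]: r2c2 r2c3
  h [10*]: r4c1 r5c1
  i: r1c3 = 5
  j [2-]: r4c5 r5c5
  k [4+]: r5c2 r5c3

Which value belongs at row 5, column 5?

2

Cage i is given; hence r1c3 = 5.
Cage d has product 60, so r4c2 = 5.
Row 4 already has 5, leaving r4c1 = 2.
Cage h needs two cells with product 10, so r5c1 = 5.
The 3 cells of cage a must have product 24, so r3c2 = 2.
Cage g's pair has quotient 2, which forces r2c3 = 2.
Row 1 needs a 3, and only r1c5 is open for it.
The two cells of cage j must have difference 2, leaving r4c5 = 4.
Cage j's pair has difference 2, leaving r5c5 = 2.
The 3 cells of cage d must have product 60, which forces r3c3 = 4.
Row 4 now contains 4, leaving r4c3 = 3.
Row 4 now contains 4, leaving r4c4 = 1.
Column 3 already has 3; hence r5c3 = 1.
Cage f needs two cells with product 4, which forces r5c4 = 4.
Column 4 already has 4, which forces r1c4 = 2.
The 3 cells of cage a must have product 24, so r2c1 = 4.
4 is placed in row 2, so r2c2 = 1.
1 is placed in row 2, so r2c5 = 5.
Row 3 now contains 4, so r3c1 = 3.
Row 3 already has 3, leaving r3c4 = 5.
Column 5 now contains 5; hence r3c5 = 1.
Row 5 now contains 1, which forces r5c2 = 3.
Column 1 already has 4, so r1c1 = 1.
1 is placed in column 2, which forces r1c2 = 4.
Row 2 now contains 5, leaving r2c4 = 3.
Filled in: 1 4 5 2 3 / 4 1 2 3 5 / 3 2 4 5 1 / 2 5 3 1 4 / 5 3 1 4 2.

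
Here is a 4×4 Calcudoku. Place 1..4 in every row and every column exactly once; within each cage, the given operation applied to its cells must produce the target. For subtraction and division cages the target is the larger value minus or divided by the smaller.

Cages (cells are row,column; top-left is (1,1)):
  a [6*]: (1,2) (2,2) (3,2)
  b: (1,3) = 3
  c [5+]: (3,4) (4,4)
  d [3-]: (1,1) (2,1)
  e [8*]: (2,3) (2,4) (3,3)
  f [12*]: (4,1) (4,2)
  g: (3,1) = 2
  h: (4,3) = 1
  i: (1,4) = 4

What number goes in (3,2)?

Cage b is given, which forces (1,3) = 3.
Cage i is a single given cell, which forces (1,4) = 4.
Cage g is a single given cell, which forces (3,1) = 2.
Cage h is given; hence (4,3) = 1.
Row 1 now contains 4, which forces (1,1) = 1.
1 is placed in row 1, so (1,2) = 2.
Cage d needs two cells with difference 3, so (2,1) = 4.
Cage e has product 8; hence (2,3) = 2.
The 3 cells of cage e must have product 8; hence (2,4) = 1.
Column 3 now contains 1, which forces (3,3) = 4.
Cage c's pair has sum 5, leaving (3,4) = 3.
4 is placed in column 1; hence (4,1) = 3.
Row 4 now contains 3, so (4,2) = 4.
Cage c's pair has sum 5, which forces (4,4) = 2.
Row 2 now contains 1, so (2,2) = 3.
3 is placed in row 3; hence (3,2) = 1.
Filled in: 1 2 3 4 / 4 3 2 1 / 2 1 4 3 / 3 4 1 2.

1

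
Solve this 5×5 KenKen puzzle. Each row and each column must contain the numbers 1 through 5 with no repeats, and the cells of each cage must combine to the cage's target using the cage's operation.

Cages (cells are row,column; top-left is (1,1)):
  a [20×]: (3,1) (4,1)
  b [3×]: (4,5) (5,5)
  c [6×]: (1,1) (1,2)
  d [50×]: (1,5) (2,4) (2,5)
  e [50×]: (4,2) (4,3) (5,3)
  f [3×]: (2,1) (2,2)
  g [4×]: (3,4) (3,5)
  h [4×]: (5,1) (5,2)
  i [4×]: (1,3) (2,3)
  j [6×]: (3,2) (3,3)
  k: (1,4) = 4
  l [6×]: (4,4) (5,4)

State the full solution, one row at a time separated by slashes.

Cage k is given, leaving (1,4) = 4.
The 3 cells of cage d must have product 50, so (1,5) = 5.
Cage d has product 50, leaving (2,4) = 5.
The 3 cells of cage d must have product 50; hence (2,5) = 2.
4 is placed in column 4, so (3,4) = 1.
Row 3 now contains 1, which forces (3,5) = 4.
Cage e needs product 50; hence (4,2) = 5.
Cage e needs product 50; hence (4,3) = 2.
Row 4 already has 2, so (4,4) = 3.
Row 4 already has 3, leaving (4,5) = 1.
The 3 cells of cage e must have product 50; hence (5,3) = 5.
3 is placed in column 4; hence (5,4) = 2.
Column 5 already has 1, which forces (5,5) = 3.
4 is placed in row 1, so (1,3) = 1.
Cage i needs two cells with product 4, leaving (2,3) = 4.
4 is placed in row 3, which forces (3,1) = 5.
The two cells of cage j must have product 6, so (3,2) = 2.
2 is placed in column 3; hence (3,3) = 3.
5 is placed in row 4, so (4,1) = 4.
4 is placed in column 1, so (5,1) = 1.
1 is placed in row 5, leaving (5,2) = 4.
The two cells of cage c must have product 6, leaving (1,1) = 2.
Column 2 now contains 2, leaving (1,2) = 3.
1 is placed in column 1; hence (2,1) = 3.
Cage f needs two cells with product 3, which forces (2,2) = 1.

2 3 1 4 5 / 3 1 4 5 2 / 5 2 3 1 4 / 4 5 2 3 1 / 1 4 5 2 3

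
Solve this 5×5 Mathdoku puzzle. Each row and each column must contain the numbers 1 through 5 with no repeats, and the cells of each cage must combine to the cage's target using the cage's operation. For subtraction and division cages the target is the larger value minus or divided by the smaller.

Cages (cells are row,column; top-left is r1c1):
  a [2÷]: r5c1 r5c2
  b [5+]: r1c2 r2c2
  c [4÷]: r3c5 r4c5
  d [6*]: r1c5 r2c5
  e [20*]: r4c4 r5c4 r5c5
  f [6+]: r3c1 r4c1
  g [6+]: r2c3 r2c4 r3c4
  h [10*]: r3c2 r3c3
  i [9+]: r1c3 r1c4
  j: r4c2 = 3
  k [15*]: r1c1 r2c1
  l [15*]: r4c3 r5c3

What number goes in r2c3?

1

J is a freebie, leaving r4c2 = 3.
Row 4 now contains 3, which forces r4c3 = 5.
5 is placed in column 3, leaving r5c3 = 3.
5 is placed in column 3, so r1c3 = 4.
Cage i's pair has sum 9, leaving r1c4 = 5.
Cage h needs two cells with product 10; hence r3c2 = 5.
5 is placed in column 3; hence r3c3 = 2.
Row 1 now contains 5; hence r1c1 = 3.
Row 1 now contains 4, leaving r1c2 = 1.
Row 1 already has 3, so r1c5 = 2.
Cage k's pair has product 15, which forces r2c1 = 5.
Cage b's pair has sum 5; hence r2c2 = 4.
Column 3 now contains 2, which forces r2c3 = 1.
Row 2 now contains 4, which forces r2c4 = 2.
Column 5 already has 2, so r2c5 = 3.
Row 3 now contains 2, so r3c1 = 4.
Row 3 now contains 4, so r3c5 = 1.
The two cells of cage f must have sum 6; hence r4c1 = 2.
Column 5 now contains 1, so r4c5 = 4.
Column 1 already has 2, so r5c1 = 1.
Column 2 already has 4, leaving r5c2 = 2.
Row 5 now contains 1, which forces r5c4 = 4.
Cage e needs product 20, so r5c5 = 5.
1 is placed in row 3, which forces r3c4 = 3.
Row 4 already has 4, which forces r4c4 = 1.
Completed grid: 3 1 4 5 2 / 5 4 1 2 3 / 4 5 2 3 1 / 2 3 5 1 4 / 1 2 3 4 5.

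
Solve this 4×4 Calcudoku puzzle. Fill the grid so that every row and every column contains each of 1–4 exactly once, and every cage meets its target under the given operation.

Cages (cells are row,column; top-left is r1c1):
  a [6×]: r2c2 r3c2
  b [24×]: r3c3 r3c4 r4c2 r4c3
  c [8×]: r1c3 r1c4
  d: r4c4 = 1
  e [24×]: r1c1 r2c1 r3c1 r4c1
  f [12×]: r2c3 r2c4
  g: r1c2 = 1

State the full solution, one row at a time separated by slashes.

G is a freebie; hence r1c2 = 1.
Cage d is a single given cell; hence r4c4 = 1.
Cage b has product 24, so r3c3 = 1.
The 4 cells of cage e must have product 24, which forces r2c1 = 1.
In row 1, 3 can only go at r1c1, so r1c1 = 3.
The only place for 2 in row 2 is r2c2.
Column 2 now contains 2; hence r3c2 = 3.
Column 2 already has 3, leaving r4c2 = 4.
Cage e has product 24; hence r3c1 = 4.
Cage b needs product 24, which forces r3c4 = 2.
4 is placed in row 4, so r4c1 = 2.
Cage b has product 24, so r4c3 = 3.
The two cells of cage c must have product 8; hence r1c3 = 2.
2 is placed in column 4, so r1c4 = 4.
Column 3 already has 3, leaving r2c3 = 4.
Cage f needs two cells with product 12, which forces r2c4 = 3.

3 1 2 4 / 1 2 4 3 / 4 3 1 2 / 2 4 3 1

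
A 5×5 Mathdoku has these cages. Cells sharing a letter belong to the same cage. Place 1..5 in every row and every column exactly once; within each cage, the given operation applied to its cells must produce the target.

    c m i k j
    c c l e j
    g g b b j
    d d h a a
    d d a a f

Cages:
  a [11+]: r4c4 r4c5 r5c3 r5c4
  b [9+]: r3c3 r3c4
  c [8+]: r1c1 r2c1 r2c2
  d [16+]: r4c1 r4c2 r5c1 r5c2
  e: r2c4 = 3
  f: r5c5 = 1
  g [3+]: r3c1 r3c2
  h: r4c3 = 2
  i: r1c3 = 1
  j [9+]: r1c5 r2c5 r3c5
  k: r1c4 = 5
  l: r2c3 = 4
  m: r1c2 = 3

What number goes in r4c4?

1

M is a freebie, so r1c2 = 3.
Cage i is given, which forces r1c3 = 1.
Cage k is a single given cell, which forces r1c4 = 5.
Cage l is a single given cell, so r2c3 = 4.
E is a freebie, which forces r2c4 = 3.
4 is placed in column 3; hence r3c3 = 5.
Column 4 now contains 5, which forces r3c4 = 4.
Cage h is given, leaving r4c3 = 2.
2 is placed in row 4; hence r4c4 = 1.
Column 3 now contains 2; hence r5c3 = 3.
Column 4 already has 1, so r5c4 = 2.
Cage f is given; hence r5c5 = 1.
Cage c has sum 8, so r1c1 = 2.
Cage j needs sum 9, leaving r1c5 = 4.
The 3 cells of cage j must have sum 9, which forces r2c5 = 2.
2 is placed in column 1, which forces r3c1 = 1.
1 is placed in row 3, so r3c2 = 2.
Cage j needs sum 9; hence r3c5 = 3.
The 4 cells of cage d must have sum 16, which forces r4c1 = 3.
Cage d has sum 16, so r4c2 = 4.
Cage a needs sum 11, so r4c5 = 5.
Cage d has sum 16, which forces r5c1 = 4.
The 4 cells of cage d must have sum 16, so r5c2 = 5.
Column 1 now contains 1, leaving r2c1 = 5.
Column 2 now contains 5; hence r2c2 = 1.
Completed grid: 2 3 1 5 4 / 5 1 4 3 2 / 1 2 5 4 3 / 3 4 2 1 5 / 4 5 3 2 1.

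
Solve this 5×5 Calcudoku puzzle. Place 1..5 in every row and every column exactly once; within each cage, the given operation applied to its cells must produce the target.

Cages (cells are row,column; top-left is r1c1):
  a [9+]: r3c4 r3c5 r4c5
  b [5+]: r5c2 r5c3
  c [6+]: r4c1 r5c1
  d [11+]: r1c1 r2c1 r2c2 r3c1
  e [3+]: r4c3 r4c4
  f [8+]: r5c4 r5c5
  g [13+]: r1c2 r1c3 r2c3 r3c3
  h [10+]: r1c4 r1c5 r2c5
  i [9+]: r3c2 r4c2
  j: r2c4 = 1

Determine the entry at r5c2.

Cage j is a single given cell; hence r2c4 = 1.
Column 4 already has 1, leaving r4c4 = 2.
2 is placed in row 4, so r4c3 = 1.
In row 4, 3 can only go at r4c5, so r4c5 = 3.
Cage f needs two cells with sum 8, which forces r5c4 = 3.
3 is placed in column 5, which forces r5c5 = 5.
Cage h needs sum 10, so r2c5 = 4.
Cage b needs two cells with sum 5, leaving r5c2 = 1.
Cage b's pair has sum 5, so r5c3 = 4.
The 4 cells of cage g must have sum 13; hence r1c2 = 3.
The two cells of cage c must have sum 6, which forces r4c1 = 4.
Row 4 now contains 4, which forces r4c2 = 5.
1 is placed in row 5, leaving r5c1 = 2.
5 is placed in column 2, leaving r2c2 = 2.
5 is placed in column 2, leaving r3c2 = 4.
Row 3 already has 4, which forces r3c4 = 5.
Column 4 now contains 5; hence r1c4 = 4.
Cage h has sum 10, which forces r1c5 = 2.
Cage a has sum 9; hence r3c5 = 1.
Cage d has sum 11, which forces r1c1 = 1.
Row 1 already has 2, so r1c3 = 5.
Cage d has sum 11, which forces r2c1 = 5.
Cage g needs sum 13, which forces r2c3 = 3.
Row 3 now contains 1, so r3c1 = 3.
Cage g has sum 13, so r3c3 = 2.
The full grid is 1 3 5 4 2 / 5 2 3 1 4 / 3 4 2 5 1 / 4 5 1 2 3 / 2 1 4 3 5.

1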